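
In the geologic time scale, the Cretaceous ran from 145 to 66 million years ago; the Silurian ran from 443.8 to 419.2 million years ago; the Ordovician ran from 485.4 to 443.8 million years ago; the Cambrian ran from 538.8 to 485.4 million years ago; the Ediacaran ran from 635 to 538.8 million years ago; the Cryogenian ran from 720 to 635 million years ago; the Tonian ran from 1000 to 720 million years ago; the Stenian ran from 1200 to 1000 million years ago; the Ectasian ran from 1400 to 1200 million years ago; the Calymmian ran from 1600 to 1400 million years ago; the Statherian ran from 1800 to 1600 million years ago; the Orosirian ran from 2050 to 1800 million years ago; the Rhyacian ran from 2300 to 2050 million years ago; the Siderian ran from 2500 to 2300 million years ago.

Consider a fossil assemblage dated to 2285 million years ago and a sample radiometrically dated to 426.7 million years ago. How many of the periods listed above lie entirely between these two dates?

The older date is 2285 Ma and the younger is 426.7 Ma.
Periods with start < 2285 and end > 426.7 Ma: Orosirian (2050–1800), Statherian (1800–1600), Calymmian (1600–1400), Ectasian (1400–1200), Stenian (1200–1000), Tonian (1000–720), Cryogenian (720–635), Ediacaran (635–538.8), Cambrian (538.8–485.4), Ordovician (485.4–443.8).
That is 10 complete periods.

10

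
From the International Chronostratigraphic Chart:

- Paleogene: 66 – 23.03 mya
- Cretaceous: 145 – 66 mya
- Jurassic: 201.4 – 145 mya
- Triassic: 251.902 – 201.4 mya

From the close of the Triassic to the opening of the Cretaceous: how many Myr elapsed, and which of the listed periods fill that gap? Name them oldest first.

56.4 million years; Jurassic

The Triassic closes at 201.4 Ma and the Cretaceous opens at 145 Ma, so the interval is 201.4 − 145 = 56.4 Myr.
A period fits inside if it starts at or after 201.4 Ma and ends at or before 145 Ma; oldest first that gives Jurassic.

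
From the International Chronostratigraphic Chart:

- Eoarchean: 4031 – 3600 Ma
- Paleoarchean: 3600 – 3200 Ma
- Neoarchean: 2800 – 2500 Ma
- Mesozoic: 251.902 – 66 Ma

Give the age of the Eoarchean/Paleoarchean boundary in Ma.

3600 Ma

The Eoarchean ends and the Paleoarchean begins at 3600 Ma.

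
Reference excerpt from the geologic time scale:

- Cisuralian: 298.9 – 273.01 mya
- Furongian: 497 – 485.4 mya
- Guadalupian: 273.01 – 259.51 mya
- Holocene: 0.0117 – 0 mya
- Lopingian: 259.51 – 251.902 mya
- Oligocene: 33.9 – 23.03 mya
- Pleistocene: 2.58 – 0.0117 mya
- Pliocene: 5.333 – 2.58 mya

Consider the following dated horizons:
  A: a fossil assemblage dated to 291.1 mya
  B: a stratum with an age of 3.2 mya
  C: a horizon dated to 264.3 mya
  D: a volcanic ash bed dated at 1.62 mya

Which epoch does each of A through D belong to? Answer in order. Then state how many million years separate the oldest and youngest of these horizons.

A — Cisuralian; B — Pliocene; C — Guadalupian; D — Pleistocene; span 289.48 million years

Match each age against the start–end ranges in the excerpt: A = 291.1 Ma → Cisuralian (298.9–273.01); B = 3.2 Ma → Pliocene (5.333–2.58); C = 264.3 Ma → Guadalupian (273.01–259.51); D = 1.62 Ma → Pleistocene (2.58–0.0117).
The largest age is 291.1 Ma and the smallest is 1.62 Ma; their difference is 289.48 Myr.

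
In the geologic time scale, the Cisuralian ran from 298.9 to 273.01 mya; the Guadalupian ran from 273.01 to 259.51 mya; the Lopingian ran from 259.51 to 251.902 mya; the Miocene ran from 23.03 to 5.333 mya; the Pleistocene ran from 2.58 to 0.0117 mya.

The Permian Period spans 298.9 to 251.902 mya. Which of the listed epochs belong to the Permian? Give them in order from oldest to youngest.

Cisuralian, Guadalupian, Lopingian

Epochs with both bounds inside 298.9–251.902 Ma: Cisuralian (298.9–273.01), Guadalupian (273.01–259.51), Lopingian (259.51–251.902).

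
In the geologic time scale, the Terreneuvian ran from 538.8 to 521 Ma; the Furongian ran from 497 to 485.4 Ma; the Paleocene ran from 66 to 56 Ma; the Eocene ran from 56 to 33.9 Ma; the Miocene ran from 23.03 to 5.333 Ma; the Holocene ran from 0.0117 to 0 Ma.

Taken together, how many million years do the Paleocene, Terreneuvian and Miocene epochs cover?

45.497 million years

Duration is start − end for each: (66 − 56) + (538.8 − 521) + (23.03 − 5.333).
That is 10 + 17.8 + 17.697, which totals 45.497 million years.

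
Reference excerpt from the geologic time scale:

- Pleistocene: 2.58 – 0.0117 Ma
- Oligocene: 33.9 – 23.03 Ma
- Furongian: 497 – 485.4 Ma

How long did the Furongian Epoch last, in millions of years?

497 − 485.4 = 11.6 million years.

11.6 million years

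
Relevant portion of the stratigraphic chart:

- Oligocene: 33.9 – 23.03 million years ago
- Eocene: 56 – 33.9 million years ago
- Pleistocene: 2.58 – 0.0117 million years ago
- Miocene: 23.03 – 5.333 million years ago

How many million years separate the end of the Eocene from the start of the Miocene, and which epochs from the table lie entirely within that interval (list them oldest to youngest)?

10.87 million years; Oligocene

End of Eocene = 33.9 Ma; start of Miocene = 23.03 Ma.
Gap = 33.9 − 23.03 = 10.87 Myr.
Epochs wholly inside 33.9–23.03 Ma: Oligocene (33.9–23.03).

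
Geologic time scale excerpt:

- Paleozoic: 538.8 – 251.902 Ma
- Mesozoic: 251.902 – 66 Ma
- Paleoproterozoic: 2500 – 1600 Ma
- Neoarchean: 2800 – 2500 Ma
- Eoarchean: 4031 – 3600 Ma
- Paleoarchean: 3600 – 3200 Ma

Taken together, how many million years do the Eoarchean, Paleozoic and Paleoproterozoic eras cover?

Each duration: Eoarchean = 431; Paleozoic = 286.898; Paleoproterozoic = 900.
Sum: 431 + 286.898 + 900 = 1617.898 Myr.

1617.898 million years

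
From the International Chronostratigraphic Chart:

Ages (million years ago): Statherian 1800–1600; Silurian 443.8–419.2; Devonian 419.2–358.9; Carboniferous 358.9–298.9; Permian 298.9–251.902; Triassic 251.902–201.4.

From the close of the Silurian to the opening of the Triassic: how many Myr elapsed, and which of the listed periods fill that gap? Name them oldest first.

167.298 million years; Devonian, Carboniferous, Permian

End of Silurian = 419.2 Ma; start of Triassic = 251.902 Ma.
Gap = 419.2 − 251.902 = 167.298 Myr.
Periods wholly inside 419.2–251.902 Ma: Devonian (419.2–358.9), Carboniferous (358.9–298.9), Permian (298.9–251.902).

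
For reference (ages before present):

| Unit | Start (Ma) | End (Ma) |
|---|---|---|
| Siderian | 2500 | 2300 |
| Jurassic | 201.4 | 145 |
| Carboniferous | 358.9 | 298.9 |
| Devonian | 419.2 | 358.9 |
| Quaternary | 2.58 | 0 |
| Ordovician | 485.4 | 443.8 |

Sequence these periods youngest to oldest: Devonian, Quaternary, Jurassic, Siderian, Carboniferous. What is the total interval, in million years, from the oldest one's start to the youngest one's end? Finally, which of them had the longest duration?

Start ages (Ma): Siderian 2500, Devonian 419.2, Carboniferous 358.9, Jurassic 201.4, Quaternary 2.58.
Ordered youngest to oldest: Quaternary, Jurassic, Carboniferous, Devonian, Siderian.
Span = 2500 − 0 = 2500 Myr.
Durations: Jurassic 56.4, Quaternary 2.58, Carboniferous 60, Siderian 200, Devonian 60.3 → longest is Siderian (200 Myr).

Quaternary, Jurassic, Carboniferous, Devonian, Siderian; total span 2500 Myr; longest is Siderian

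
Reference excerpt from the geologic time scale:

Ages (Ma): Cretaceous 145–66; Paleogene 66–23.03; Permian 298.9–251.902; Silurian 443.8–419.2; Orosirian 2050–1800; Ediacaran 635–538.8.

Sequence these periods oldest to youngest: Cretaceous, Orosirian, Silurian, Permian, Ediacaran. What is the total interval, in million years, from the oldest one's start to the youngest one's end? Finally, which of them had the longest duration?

Orosirian → Ediacaran → Silurian → Permian → Cretaceous; total span 1984 Myr; longest is Orosirian

Start ages (Ma): Orosirian 2050, Ediacaran 635, Silurian 443.8, Permian 298.9, Cretaceous 145.
Ordered oldest to youngest: Orosirian, Ediacaran, Silurian, Permian, Cretaceous.
Span = 2050 − 66 = 1984 Myr.
Durations: Cretaceous 79, Permian 46.998, Ediacaran 96.2, Orosirian 250, Silurian 24.6 → longest is Orosirian (250 Myr).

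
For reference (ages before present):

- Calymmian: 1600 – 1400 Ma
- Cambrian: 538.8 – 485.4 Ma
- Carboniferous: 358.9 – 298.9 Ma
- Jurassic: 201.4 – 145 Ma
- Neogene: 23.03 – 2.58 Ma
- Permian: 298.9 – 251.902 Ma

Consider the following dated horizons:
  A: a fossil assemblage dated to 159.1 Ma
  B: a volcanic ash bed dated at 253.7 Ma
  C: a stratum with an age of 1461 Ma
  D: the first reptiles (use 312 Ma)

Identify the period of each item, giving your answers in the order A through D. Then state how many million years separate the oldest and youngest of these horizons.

Match each age against the start–end ranges in the excerpt: A = 159.1 Ma → Jurassic (201.4–145); B = 253.7 Ma → Permian (298.9–251.902); C = 1461 Ma → Calymmian (1600–1400); D = 312 Ma → Carboniferous (358.9–298.9).
The largest age is 1461 Ma and the smallest is 159.1 Ma; their difference is 1301.9 Myr.

A — Jurassic; B — Permian; C — Calymmian; D — Carboniferous; span 1301.9 million years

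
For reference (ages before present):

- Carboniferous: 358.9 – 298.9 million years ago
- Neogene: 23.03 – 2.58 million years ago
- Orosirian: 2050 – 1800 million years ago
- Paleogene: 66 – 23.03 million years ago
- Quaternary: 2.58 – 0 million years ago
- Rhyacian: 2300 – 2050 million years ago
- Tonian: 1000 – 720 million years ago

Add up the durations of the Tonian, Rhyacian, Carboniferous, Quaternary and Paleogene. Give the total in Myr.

635.55 million years

Duration is start − end for each: (1000 − 720) + (2300 − 2050) + (358.9 − 298.9) + (2.58 − 0) + (66 − 23.03).
That is 280 + 250 + 60 + 2.58 + 42.97, which totals 635.55 million years.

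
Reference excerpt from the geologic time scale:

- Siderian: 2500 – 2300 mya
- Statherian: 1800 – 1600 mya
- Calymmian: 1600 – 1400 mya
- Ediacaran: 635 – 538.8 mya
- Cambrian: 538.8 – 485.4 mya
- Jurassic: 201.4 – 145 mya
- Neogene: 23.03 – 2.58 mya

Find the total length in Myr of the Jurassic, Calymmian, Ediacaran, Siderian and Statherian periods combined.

Each duration: Jurassic = 56.4; Calymmian = 200; Ediacaran = 96.2; Siderian = 200; Statherian = 200.
Sum: 56.4 + 200 + 96.2 + 200 + 200 = 752.6 Myr.

752.6 million years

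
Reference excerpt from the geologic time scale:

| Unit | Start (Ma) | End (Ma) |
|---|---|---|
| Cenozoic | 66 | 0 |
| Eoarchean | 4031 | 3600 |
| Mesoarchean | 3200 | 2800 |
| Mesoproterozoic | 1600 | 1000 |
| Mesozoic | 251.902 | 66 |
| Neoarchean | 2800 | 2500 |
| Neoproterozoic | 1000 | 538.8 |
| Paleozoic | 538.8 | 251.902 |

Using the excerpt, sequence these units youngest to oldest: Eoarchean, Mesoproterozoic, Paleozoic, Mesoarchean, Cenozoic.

Read off each span (Ma): Eoarchean 4031–3600; Mesoproterozoic 1600–1000; Paleozoic 538.8–251.902; Mesoarchean 3200–2800; Cenozoic 66–0.
Larger Ma is older, so oldest→youngest is Eoarchean, Mesoarchean, Mesoproterozoic, Paleozoic, Cenozoic; reverse it for youngest→oldest.

Cenozoic, Paleozoic, Mesoproterozoic, Mesoarchean, Eoarchean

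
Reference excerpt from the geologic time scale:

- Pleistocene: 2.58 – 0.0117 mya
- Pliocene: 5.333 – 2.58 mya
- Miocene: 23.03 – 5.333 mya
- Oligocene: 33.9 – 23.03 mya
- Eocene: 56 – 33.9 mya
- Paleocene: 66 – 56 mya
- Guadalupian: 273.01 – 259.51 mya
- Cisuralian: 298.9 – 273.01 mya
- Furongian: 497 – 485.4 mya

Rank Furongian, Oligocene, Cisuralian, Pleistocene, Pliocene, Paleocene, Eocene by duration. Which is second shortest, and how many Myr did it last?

Pliocene, 2.753 million years

Start − end for each: Furongian 497 − 485.4 = 11.6; Oligocene 33.9 − 23.03 = 10.87; Cisuralian 298.9 − 273.01 = 25.89; Pleistocene 2.58 − 0.0117 = 2.5683; Pliocene 5.333 − 2.58 = 2.753; Paleocene 66 − 56 = 10; Eocene 56 − 33.9 = 22.1.
Ranking these from shortest: Pleistocene < Pliocene < Paleocene < Oligocene < Furongian < Eocene < Cisuralian.
Position 2 in that ranking is Pliocene, which lasted 2.753 Myr.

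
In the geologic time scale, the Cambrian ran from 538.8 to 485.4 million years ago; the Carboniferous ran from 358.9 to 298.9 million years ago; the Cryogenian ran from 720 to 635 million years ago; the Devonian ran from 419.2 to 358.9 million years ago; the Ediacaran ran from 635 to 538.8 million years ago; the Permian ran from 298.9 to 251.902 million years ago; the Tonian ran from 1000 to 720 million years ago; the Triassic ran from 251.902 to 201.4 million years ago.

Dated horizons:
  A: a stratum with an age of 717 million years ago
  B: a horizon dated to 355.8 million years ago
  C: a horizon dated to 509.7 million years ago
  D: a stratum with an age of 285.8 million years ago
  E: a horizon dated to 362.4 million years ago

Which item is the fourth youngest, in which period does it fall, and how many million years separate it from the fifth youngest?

Smaller Ma means younger, so youngest first: D 285.8 < B 355.8 < E 362.4 < C 509.7 < A 717.
Counting 4 along gives C (509.7 Ma); the excerpt puts that inside the Cambrian, 538.8–485.4 Ma.
Next in line is A (717 Ma), and 717 − 509.7 = 207.3 Myr.

C, in the Cambrian; 207.3 million years to A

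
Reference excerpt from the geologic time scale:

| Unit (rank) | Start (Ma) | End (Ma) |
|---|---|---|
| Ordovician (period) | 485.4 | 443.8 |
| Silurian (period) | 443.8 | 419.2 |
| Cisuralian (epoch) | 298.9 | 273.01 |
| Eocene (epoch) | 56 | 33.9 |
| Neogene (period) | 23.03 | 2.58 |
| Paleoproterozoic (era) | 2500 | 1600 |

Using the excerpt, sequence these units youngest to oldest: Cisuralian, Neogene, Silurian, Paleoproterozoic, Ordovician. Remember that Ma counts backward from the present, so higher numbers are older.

Neogene, then Cisuralian, then Silurian, then Ordovician, then Paleoproterozoic

The oldest of these is Paleoproterozoic (starts 2500 Ma) and the youngest is Neogene (ends 2.58 Ma).
In between, by decreasing start age: Ordovician (485.4), Silurian (443.8), Cisuralian (298.9).
Listing youngest first means reversing that sequence.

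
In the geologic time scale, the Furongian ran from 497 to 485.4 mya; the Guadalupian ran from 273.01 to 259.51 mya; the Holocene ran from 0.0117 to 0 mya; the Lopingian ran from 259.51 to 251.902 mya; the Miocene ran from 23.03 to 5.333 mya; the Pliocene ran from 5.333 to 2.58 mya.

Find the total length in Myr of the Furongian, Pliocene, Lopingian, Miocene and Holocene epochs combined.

39.6697 million years

Duration is start − end for each: (497 − 485.4) + (5.333 − 2.58) + (259.51 − 251.902) + (23.03 − 5.333) + (0.0117 − 0).
That is 11.6 + 2.753 + 7.608 + 17.697 + 0.0117, which totals 39.6697 million years.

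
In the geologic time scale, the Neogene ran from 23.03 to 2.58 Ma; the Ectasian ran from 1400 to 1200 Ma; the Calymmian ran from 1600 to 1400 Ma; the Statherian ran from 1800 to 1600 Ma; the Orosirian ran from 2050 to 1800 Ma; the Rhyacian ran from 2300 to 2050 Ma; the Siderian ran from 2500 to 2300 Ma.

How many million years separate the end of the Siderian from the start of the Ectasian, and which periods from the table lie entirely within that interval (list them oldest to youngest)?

900 million years; Rhyacian, Orosirian, Statherian, Calymmian

The Siderian closes at 2300 Ma and the Ectasian opens at 1400 Ma, so the interval is 2300 − 1400 = 900 Myr.
A period fits inside if it starts at or after 2300 Ma and ends at or before 1400 Ma; oldest first that gives Rhyacian, Orosirian, Statherian, Calymmian.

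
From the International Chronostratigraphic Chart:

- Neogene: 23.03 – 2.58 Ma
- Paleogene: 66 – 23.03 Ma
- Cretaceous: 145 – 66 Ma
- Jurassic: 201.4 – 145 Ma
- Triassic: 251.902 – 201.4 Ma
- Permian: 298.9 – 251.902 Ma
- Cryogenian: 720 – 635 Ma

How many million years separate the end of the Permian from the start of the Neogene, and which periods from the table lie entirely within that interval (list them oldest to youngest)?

228.872 million years; Triassic, Jurassic, Cretaceous, Paleogene

The Permian closes at 251.902 Ma and the Neogene opens at 23.03 Ma, so the interval is 251.902 − 23.03 = 228.872 Myr.
A period fits inside if it starts at or after 251.902 Ma and ends at or before 23.03 Ma; oldest first that gives Triassic, Jurassic, Cretaceous, Paleogene.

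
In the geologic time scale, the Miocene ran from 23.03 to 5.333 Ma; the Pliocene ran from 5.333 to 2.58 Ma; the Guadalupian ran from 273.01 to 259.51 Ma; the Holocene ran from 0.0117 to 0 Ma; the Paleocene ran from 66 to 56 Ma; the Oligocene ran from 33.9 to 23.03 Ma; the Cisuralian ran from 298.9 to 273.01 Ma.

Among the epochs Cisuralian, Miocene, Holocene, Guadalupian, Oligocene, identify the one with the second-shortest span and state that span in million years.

Oligocene, 10.87 million years

Durations: Cisuralian 25.89; Miocene 17.697; Holocene 0.0117; Guadalupian 13.5; Oligocene 10.87 Myr.
Sorted shortest-first: Holocene (0.0117), Oligocene (10.87), Guadalupian (13.5), Miocene (17.697), Cisuralian (25.89).
The second shortest is Oligocene at 10.87 Myr.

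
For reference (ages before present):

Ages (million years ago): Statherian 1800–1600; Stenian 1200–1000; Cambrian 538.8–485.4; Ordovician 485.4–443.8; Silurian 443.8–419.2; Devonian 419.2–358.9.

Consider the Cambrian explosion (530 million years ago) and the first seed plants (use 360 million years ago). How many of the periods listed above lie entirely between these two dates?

2

The older date is 530 Ma and the younger is 360 Ma.
Periods with start < 530 and end > 360 Ma: Ordovician (485.4–443.8), Silurian (443.8–419.2).
That is 2 complete periods.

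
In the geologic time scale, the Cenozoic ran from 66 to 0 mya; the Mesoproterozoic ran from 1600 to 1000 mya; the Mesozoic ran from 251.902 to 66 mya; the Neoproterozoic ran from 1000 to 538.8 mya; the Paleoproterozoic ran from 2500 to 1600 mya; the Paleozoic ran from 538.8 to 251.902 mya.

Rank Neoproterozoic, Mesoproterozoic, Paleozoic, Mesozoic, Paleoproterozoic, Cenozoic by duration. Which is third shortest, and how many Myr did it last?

Paleozoic, 286.898 million years

Durations: Neoproterozoic 461.2; Mesoproterozoic 600; Paleozoic 286.898; Mesozoic 185.902; Paleoproterozoic 900; Cenozoic 66 Myr.
Sorted shortest-first: Cenozoic (66), Mesozoic (185.902), Paleozoic (286.898), Neoproterozoic (461.2), Mesoproterozoic (600), Paleoproterozoic (900).
The third shortest is Paleozoic at 286.898 Myr.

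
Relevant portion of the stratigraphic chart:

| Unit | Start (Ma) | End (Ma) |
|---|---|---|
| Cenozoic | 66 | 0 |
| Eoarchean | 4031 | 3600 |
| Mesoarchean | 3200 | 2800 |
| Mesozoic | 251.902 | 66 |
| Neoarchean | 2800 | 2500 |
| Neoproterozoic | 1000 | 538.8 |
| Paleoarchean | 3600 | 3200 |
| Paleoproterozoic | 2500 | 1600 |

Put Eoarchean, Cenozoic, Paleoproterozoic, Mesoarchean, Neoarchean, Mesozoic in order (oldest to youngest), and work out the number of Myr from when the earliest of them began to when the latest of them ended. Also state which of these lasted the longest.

Start ages (Ma): Eoarchean 4031, Mesoarchean 3200, Neoarchean 2800, Paleoproterozoic 2500, Mesozoic 251.902, Cenozoic 66.
Ordered oldest to youngest: Eoarchean, Mesoarchean, Neoarchean, Paleoproterozoic, Mesozoic, Cenozoic.
Span = 4031 − 0 = 4031 Myr.
Durations: Paleoproterozoic 900, Mesoarchean 400, Mesozoic 185.902, Cenozoic 66, Neoarchean 300, Eoarchean 431 → longest is Paleoproterozoic (900 Myr).

Eoarchean → Mesoarchean → Neoarchean → Paleoproterozoic → Mesozoic → Cenozoic; total span 4031 Myr; longest is Paleoproterozoic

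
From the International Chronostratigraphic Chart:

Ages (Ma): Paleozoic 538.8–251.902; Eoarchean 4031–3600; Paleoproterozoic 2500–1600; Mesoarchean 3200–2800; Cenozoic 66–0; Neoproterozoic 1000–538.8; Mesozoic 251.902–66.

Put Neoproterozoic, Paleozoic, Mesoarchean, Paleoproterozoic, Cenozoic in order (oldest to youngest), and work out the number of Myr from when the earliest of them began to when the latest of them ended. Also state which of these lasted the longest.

Mesoarchean → Paleoproterozoic → Neoproterozoic → Paleozoic → Cenozoic; total span 3200 Myr; longest is Paleoproterozoic

Start ages (Ma): Mesoarchean 3200, Paleoproterozoic 2500, Neoproterozoic 1000, Paleozoic 538.8, Cenozoic 66.
Ordered oldest to youngest: Mesoarchean, Paleoproterozoic, Neoproterozoic, Paleozoic, Cenozoic.
Span = 3200 − 0 = 3200 Myr.
Durations: Cenozoic 66, Neoproterozoic 461.2, Mesoarchean 400, Paleozoic 286.898, Paleoproterozoic 900 → longest is Paleoproterozoic (900 Myr).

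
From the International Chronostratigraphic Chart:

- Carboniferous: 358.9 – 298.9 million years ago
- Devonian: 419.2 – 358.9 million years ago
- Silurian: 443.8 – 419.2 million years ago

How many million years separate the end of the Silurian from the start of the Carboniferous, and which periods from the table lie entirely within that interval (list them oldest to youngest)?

End of Silurian = 419.2 Ma; start of Carboniferous = 358.9 Ma.
Gap = 419.2 − 358.9 = 60.3 Myr.
Periods wholly inside 419.2–358.9 Ma: Devonian (419.2–358.9).

60.3 million years; Devonian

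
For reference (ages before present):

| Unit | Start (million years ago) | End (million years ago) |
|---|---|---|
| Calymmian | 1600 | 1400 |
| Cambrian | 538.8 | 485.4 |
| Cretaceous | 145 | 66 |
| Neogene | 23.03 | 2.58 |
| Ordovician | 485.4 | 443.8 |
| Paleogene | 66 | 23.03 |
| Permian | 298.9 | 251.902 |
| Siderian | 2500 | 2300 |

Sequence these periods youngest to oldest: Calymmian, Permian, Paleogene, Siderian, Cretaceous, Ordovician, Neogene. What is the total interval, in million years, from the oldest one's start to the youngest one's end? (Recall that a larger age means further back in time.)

Start ages (Ma): Siderian 2500, Calymmian 1600, Ordovician 485.4, Permian 298.9, Cretaceous 145, Paleogene 66, Neogene 23.03.
Ordered youngest to oldest: Neogene, Paleogene, Cretaceous, Permian, Ordovician, Calymmian, Siderian.
Span = 2500 − 2.58 = 2497.42 Myr.

Neogene → Paleogene → Cretaceous → Permian → Ordovician → Calymmian → Siderian; total span 2497.42 Myr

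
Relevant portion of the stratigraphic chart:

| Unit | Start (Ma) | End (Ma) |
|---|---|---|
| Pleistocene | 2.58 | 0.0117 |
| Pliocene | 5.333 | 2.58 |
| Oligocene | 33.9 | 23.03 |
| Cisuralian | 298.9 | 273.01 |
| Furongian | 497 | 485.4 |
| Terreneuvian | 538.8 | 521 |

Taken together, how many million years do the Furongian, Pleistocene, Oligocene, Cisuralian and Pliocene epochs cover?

53.6813 million years

Each duration: Furongian = 11.6; Pleistocene = 2.5683; Oligocene = 10.87; Cisuralian = 25.89; Pliocene = 2.753.
Sum: 11.6 + 2.5683 + 10.87 + 25.89 + 2.753 = 53.6813 Myr.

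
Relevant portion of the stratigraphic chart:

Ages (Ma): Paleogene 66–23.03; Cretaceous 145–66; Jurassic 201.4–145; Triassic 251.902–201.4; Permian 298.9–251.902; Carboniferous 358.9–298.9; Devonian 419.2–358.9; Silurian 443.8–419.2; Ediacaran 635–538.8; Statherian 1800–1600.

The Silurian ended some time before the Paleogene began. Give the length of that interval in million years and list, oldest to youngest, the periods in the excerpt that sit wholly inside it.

353.2 million years; Devonian, Carboniferous, Permian, Triassic, Jurassic, Cretaceous

The Silurian closes at 419.2 Ma and the Paleogene opens at 66 Ma, so the interval is 419.2 − 66 = 353.2 Myr.
A period fits inside if it starts at or after 419.2 Ma and ends at or before 66 Ma; oldest first that gives Devonian, Carboniferous, Permian, Triassic, Jurassic, Cretaceous.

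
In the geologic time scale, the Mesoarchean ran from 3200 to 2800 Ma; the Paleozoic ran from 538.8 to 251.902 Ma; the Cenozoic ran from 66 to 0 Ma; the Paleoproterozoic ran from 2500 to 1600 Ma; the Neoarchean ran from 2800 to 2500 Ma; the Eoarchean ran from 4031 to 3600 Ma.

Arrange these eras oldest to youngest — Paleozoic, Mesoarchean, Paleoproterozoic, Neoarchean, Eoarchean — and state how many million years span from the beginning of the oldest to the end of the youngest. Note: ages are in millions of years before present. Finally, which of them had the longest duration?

Start ages (Ma): Eoarchean 4031, Mesoarchean 3200, Neoarchean 2800, Paleoproterozoic 2500, Paleozoic 538.8.
Ordered oldest to youngest: Eoarchean, Mesoarchean, Neoarchean, Paleoproterozoic, Paleozoic.
Span = 4031 − 251.902 = 3779.098 Myr.
Durations: Neoarchean 300, Paleozoic 286.898, Paleoproterozoic 900, Eoarchean 431, Mesoarchean 400 → longest is Paleoproterozoic (900 Myr).

Eoarchean → Mesoarchean → Neoarchean → Paleoproterozoic → Paleozoic; total span 3779.098 Myr; longest is Paleoproterozoic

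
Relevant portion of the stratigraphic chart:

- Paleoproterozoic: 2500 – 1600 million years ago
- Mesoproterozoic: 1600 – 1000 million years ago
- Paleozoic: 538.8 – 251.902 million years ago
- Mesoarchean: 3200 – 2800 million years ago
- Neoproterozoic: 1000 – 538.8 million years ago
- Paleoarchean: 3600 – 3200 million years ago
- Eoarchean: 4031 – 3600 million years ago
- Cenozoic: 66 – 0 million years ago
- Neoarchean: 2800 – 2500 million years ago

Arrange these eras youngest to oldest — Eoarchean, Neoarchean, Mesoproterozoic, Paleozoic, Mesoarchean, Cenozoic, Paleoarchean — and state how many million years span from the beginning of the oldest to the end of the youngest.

Cenozoic, Paleozoic, Mesoproterozoic, Neoarchean, Mesoarchean, Paleoarchean, Eoarchean; total span 4031 Myr

Start ages (Ma): Eoarchean 4031, Paleoarchean 3600, Mesoarchean 3200, Neoarchean 2800, Mesoproterozoic 1600, Paleozoic 538.8, Cenozoic 66.
Ordered youngest to oldest: Cenozoic, Paleozoic, Mesoproterozoic, Neoarchean, Mesoarchean, Paleoarchean, Eoarchean.
Span = 4031 − 0 = 4031 Myr.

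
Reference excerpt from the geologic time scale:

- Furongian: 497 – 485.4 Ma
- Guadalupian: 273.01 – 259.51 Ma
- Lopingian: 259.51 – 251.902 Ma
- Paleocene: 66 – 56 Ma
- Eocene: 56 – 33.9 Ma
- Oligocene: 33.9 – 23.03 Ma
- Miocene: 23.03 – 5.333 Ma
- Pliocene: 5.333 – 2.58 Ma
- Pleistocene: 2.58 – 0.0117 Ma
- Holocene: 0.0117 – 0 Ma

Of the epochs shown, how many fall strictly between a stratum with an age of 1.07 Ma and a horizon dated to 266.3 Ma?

The older date is 266.3 Ma and the younger is 1.07 Ma.
Epochs with start < 266.3 and end > 1.07 Ma: Lopingian (259.51–251.902), Paleocene (66–56), Eocene (56–33.9), Oligocene (33.9–23.03), Miocene (23.03–5.333), Pliocene (5.333–2.58).
That is 6 complete epochs.

6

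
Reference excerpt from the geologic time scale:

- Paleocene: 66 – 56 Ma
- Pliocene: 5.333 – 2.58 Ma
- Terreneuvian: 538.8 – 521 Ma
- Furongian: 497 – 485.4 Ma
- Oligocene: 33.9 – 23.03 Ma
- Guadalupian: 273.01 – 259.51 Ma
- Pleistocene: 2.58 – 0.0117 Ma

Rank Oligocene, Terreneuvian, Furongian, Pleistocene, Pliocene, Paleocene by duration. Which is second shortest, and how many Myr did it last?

Pliocene, 2.753 million years

Start − end for each: Oligocene 33.9 − 23.03 = 10.87; Terreneuvian 538.8 − 521 = 17.8; Furongian 497 − 485.4 = 11.6; Pleistocene 2.58 − 0.0117 = 2.5683; Pliocene 5.333 − 2.58 = 2.753; Paleocene 66 − 56 = 10.
Ranking these from shortest: Pleistocene < Pliocene < Paleocene < Oligocene < Furongian < Terreneuvian.
Position 2 in that ranking is Pliocene, which lasted 2.753 Myr.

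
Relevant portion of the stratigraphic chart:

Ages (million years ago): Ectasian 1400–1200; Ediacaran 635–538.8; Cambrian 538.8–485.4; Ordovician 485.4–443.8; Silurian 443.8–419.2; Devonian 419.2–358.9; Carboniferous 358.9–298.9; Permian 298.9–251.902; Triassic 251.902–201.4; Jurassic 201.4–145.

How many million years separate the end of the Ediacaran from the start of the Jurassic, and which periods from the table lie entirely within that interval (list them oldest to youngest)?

The Ediacaran closes at 538.8 Ma and the Jurassic opens at 201.4 Ma, so the interval is 538.8 − 201.4 = 337.4 Myr.
A period fits inside if it starts at or after 538.8 Ma and ends at or before 201.4 Ma; oldest first that gives Cambrian, Ordovician, Silurian, Devonian, Carboniferous, Permian, Triassic.

337.4 million years; Cambrian, Ordovician, Silurian, Devonian, Carboniferous, Permian, Triassic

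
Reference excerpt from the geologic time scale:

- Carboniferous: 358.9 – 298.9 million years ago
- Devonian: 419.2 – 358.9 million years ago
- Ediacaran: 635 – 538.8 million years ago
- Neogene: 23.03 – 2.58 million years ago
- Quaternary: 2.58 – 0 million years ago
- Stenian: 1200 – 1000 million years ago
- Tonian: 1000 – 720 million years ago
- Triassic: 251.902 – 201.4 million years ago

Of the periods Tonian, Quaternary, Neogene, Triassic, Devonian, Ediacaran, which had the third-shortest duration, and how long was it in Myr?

Durations: Tonian 280; Quaternary 2.58; Neogene 20.45; Triassic 50.502; Devonian 60.3; Ediacaran 96.2 Myr.
Sorted shortest-first: Quaternary (2.58), Neogene (20.45), Triassic (50.502), Devonian (60.3), Ediacaran (96.2), Tonian (280).
The third shortest is Triassic at 50.502 Myr.

Triassic, 50.502 million years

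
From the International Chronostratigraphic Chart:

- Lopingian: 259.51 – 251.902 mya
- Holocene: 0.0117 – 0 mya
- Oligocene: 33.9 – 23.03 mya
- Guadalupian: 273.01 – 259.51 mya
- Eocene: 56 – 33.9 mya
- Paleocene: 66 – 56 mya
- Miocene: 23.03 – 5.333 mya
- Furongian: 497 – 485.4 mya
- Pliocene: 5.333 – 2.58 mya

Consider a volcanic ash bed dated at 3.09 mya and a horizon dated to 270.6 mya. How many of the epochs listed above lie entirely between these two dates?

5

The older date is 270.6 Ma and the younger is 3.09 Ma.
Epochs with start < 270.6 and end > 3.09 Ma: Lopingian (259.51–251.902), Paleocene (66–56), Eocene (56–33.9), Oligocene (33.9–23.03), Miocene (23.03–5.333).
That is 5 complete epochs.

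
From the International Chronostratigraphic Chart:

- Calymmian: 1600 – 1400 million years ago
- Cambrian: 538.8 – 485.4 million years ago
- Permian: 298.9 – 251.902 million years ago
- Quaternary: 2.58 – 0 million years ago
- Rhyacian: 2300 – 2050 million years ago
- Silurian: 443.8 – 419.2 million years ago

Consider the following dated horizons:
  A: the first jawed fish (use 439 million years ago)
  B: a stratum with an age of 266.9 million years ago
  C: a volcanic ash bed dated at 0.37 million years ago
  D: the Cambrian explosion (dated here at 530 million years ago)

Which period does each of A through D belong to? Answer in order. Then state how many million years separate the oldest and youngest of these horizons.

A — Silurian; B — Permian; C — Quaternary; D — Cambrian; span 529.63 million years

A: 439 Ma lies in 443.8–419.2 Ma, so Silurian.
B: 266.9 Ma lies in 298.9–251.902 Ma, so Permian.
C: 0.37 Ma lies in 2.58–0 Ma, so Quaternary.
D: 530 Ma lies in 538.8–485.4 Ma, so Cambrian.
Oldest = 530 Ma, youngest = 0.37 Ma → span 529.63 Myr.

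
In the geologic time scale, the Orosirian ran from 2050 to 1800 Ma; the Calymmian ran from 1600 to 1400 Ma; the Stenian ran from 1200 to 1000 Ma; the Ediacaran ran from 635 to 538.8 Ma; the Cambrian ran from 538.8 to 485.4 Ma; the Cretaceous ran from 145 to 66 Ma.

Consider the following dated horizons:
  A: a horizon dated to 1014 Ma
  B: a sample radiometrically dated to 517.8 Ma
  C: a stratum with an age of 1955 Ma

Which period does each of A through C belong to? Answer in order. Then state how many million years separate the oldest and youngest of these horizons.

A — Stenian; B — Cambrian; C — Orosirian; span 1437.2 million years

Match each age against the start–end ranges in the excerpt: A = 1014 Ma → Stenian (1200–1000); B = 517.8 Ma → Cambrian (538.8–485.4); C = 1955 Ma → Orosirian (2050–1800).
The largest age is 1955 Ma and the smallest is 517.8 Ma; their difference is 1437.2 Myr.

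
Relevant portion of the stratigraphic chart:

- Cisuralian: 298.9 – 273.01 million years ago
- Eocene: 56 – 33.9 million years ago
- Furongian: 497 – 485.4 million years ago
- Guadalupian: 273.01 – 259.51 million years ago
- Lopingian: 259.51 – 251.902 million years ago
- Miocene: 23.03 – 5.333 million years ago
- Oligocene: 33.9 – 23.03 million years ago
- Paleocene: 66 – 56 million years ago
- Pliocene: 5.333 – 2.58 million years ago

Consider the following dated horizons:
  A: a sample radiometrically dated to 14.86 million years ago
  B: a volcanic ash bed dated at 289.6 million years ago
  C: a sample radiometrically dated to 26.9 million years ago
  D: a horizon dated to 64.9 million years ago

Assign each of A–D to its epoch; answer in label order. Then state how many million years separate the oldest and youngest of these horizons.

Match each age against the start–end ranges in the excerpt: A = 14.86 Ma → Miocene (23.03–5.333); B = 289.6 Ma → Cisuralian (298.9–273.01); C = 26.9 Ma → Oligocene (33.9–23.03); D = 64.9 Ma → Paleocene (66–56).
The largest age is 289.6 Ma and the smallest is 14.86 Ma; their difference is 274.74 Myr.

A — Miocene; B — Cisuralian; C — Oligocene; D — Paleocene; span 274.74 million years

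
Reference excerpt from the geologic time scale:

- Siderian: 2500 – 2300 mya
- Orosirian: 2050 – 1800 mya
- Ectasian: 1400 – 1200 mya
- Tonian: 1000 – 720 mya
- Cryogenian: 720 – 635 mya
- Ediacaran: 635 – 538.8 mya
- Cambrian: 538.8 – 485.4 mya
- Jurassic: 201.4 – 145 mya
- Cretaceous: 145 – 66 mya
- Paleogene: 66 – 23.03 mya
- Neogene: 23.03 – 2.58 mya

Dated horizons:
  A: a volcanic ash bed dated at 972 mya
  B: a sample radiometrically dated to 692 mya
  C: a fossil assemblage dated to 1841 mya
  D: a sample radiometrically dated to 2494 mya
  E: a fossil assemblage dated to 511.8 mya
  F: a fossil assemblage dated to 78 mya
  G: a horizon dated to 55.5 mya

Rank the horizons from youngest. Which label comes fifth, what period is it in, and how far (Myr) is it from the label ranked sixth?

A, in the Tonian; 869 million years to C

Smaller Ma means younger, so youngest first: G 55.5 < F 78 < E 511.8 < B 692 < A 972 < C 1841 < D 2494.
Counting 5 along gives A (972 Ma); the excerpt puts that inside the Tonian, 1000–720 Ma.
Next in line is C (1841 Ma), and 1841 − 972 = 869 Myr.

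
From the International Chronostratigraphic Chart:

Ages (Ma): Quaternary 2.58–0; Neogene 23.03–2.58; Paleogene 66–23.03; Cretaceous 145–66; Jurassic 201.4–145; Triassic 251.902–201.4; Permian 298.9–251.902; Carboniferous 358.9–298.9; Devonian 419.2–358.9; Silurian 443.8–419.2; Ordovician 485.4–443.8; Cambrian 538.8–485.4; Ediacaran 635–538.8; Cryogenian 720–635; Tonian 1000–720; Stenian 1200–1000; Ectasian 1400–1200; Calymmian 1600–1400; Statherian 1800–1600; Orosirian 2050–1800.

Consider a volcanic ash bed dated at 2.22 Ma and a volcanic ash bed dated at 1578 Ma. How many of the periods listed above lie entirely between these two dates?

16

1578 Ma sits inside the Calymmian (1600–1400) and 2.22 Ma inside the Quaternary (2.58–0); neither of those is wholly between the two dates.
The listed periods lying completely between them are Ectasian, Stenian, Tonian, Cryogenian, Ediacaran, Cambrian, Ordovician, Silurian, Devonian, Carboniferous, Permian, Triassic, Jurassic, Cretaceous, Paleogene, Neogene — 16 in all.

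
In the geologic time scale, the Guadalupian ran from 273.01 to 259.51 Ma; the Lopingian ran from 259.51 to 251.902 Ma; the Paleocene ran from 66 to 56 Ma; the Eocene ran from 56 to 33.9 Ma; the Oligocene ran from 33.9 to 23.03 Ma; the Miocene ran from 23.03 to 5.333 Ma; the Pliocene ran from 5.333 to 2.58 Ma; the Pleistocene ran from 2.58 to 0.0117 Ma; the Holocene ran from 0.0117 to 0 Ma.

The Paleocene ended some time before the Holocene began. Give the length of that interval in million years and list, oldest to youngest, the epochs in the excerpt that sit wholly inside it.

End of Paleocene = 56 Ma; start of Holocene = 0.0117 Ma.
Gap = 56 − 0.0117 = 55.9883 Myr.
Epochs wholly inside 56–0.0117 Ma: Eocene (56–33.9), Oligocene (33.9–23.03), Miocene (23.03–5.333), Pliocene (5.333–2.58), Pleistocene (2.58–0.0117).

55.9883 million years; Eocene, Oligocene, Miocene, Pliocene, Pleistocene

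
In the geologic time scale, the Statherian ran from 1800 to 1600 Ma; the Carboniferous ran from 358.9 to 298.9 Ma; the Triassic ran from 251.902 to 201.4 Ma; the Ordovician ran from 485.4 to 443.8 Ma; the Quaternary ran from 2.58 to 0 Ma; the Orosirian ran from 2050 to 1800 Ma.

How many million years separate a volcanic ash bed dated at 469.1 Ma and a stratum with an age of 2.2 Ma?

466.9 million years

469.1 − 2.2 = 466.9 million years.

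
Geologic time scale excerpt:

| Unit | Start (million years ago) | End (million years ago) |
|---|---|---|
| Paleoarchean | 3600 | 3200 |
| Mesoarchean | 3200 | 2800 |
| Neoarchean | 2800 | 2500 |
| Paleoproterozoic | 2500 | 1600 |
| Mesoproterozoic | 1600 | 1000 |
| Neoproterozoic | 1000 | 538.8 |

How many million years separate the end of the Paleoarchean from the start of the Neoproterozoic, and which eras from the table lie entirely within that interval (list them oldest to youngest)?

2200 million years; Mesoarchean, Neoarchean, Paleoproterozoic, Mesoproterozoic

The Paleoarchean closes at 3200 Ma and the Neoproterozoic opens at 1000 Ma, so the interval is 3200 − 1000 = 2200 Myr.
An era fits inside if it starts at or after 3200 Ma and ends at or before 1000 Ma; oldest first that gives Mesoarchean, Neoarchean, Paleoproterozoic, Mesoproterozoic.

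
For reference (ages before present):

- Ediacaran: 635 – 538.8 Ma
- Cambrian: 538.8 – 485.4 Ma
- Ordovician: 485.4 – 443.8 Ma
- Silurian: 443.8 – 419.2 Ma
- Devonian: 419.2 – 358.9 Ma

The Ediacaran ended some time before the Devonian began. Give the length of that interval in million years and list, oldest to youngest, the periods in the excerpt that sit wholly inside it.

119.6 million years; Cambrian, Ordovician, Silurian

End of Ediacaran = 538.8 Ma; start of Devonian = 419.2 Ma.
Gap = 538.8 − 419.2 = 119.6 Myr.
Periods wholly inside 538.8–419.2 Ma: Cambrian (538.8–485.4), Ordovician (485.4–443.8), Silurian (443.8–419.2).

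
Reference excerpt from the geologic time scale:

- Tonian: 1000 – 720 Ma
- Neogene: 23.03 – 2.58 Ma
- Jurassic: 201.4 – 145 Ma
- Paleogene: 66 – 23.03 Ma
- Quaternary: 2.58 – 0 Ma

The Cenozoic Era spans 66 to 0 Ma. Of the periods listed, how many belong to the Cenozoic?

Periods inside 66–0 Ma: Paleogene, Neogene, Quaternary — 3 in total.

3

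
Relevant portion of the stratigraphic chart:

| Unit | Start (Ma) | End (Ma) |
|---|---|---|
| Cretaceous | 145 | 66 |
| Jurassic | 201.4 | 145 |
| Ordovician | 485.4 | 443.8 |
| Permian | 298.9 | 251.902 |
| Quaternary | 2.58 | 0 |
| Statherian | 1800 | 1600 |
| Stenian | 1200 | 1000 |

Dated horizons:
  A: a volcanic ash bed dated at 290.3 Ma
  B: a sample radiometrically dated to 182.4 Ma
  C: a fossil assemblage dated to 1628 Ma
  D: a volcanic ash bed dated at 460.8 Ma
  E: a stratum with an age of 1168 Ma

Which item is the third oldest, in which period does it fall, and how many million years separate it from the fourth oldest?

Sorted oldest-first by Ma: C (1628), E (1168), D (460.8), A (290.3), B (182.4).
The third oldest is D at 460.8 Ma, which lies in 485.4–443.8 Ma: the Ordovician.
The fourth oldest is A at 290.3 Ma; separation = |460.8 − 290.3| = 170.5 Myr.

D, in the Ordovician; 170.5 million years to A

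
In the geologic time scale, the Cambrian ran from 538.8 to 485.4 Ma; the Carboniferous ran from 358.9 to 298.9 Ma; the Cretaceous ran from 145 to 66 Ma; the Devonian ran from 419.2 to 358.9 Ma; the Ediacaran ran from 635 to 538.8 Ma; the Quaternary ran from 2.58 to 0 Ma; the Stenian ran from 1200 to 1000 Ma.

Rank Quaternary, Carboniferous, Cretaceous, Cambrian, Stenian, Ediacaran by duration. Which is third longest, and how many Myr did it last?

Start − end for each: Quaternary 2.58 − 0 = 2.58; Carboniferous 358.9 − 298.9 = 60; Cretaceous 145 − 66 = 79; Cambrian 538.8 − 485.4 = 53.4; Stenian 1200 − 1000 = 200; Ediacaran 635 − 538.8 = 96.2.
Ranking these from longest: Stenian > Ediacaran > Cretaceous > Carboniferous > Cambrian > Quaternary.
Position 3 in that ranking is Cretaceous, which lasted 79 Myr.

Cretaceous, 79 million years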